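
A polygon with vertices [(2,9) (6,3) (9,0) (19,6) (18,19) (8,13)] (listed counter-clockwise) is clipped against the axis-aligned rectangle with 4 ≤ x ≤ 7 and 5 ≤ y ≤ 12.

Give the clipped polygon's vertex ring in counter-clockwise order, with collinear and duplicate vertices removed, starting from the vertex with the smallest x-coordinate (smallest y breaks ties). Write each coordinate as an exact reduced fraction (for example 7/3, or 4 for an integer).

1. After x ≥ 4: [(4,31/3) (4,6) (6,3) (9,0) (19,6) (18,19) (8,13)]
2. After x ≤ 7: [(7,37/3) (4,31/3) (4,6) (6,3) (7,2)]
3. After y ≥ 5: [(7,5) (7,37/3) (4,31/3) (4,6) (14/3,5)]
4. After y ≤ 12: [(7,5) (7,12) (13/2,12) (4,31/3) (4,6) (14/3,5)]
5. Canonical ring: [(4,6) (14/3,5) (7,5) (7,12) (13/2,12) (4,31/3)]

Clipped polygon: [(4,6) (14/3,5) (7,5) (7,12) (13/2,12) (4,31/3)]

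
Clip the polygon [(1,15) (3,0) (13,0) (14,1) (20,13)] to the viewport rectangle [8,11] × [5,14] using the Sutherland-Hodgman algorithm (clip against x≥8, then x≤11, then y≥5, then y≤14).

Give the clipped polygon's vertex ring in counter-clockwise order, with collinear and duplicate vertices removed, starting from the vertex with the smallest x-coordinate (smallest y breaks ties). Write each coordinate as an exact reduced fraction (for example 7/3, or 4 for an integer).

Clipped polygon: [(8,5) (11,5) (11,265/19) (21/2,14) (8,14)]

1. After x ≥ 8: [(8,271/19) (8,0) (13,0) (14,1) (20,13)]
2. After x ≤ 11: [(11,265/19) (8,271/19) (8,0) (11,0)]
3. After y ≥ 5: [(11,5) (11,265/19) (8,271/19) (8,5)]
4. After y ≤ 14: [(11,5) (11,265/19) (21/2,14) (8,14) (8,5)]
5. Canonical ring: [(8,5) (11,5) (11,265/19) (21/2,14) (8,14)]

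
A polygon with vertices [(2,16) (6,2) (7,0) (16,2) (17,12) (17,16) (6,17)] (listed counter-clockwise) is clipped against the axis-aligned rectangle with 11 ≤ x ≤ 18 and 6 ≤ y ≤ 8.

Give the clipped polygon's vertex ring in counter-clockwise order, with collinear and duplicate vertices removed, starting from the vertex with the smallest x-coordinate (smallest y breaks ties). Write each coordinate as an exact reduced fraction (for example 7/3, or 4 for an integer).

Clipped polygon: [(11,6) (82/5,6) (83/5,8) (11,8)]

1. After x ≥ 11: [(11,8/9) (16,2) (17,12) (17,16) (11,182/11)]
2. After x ≤ 18: [(11,8/9) (16,2) (17,12) (17,16) (11,182/11)]
3. After y ≥ 6: [(11,6) (82/5,6) (17,12) (17,16) (11,182/11)]
4. After y ≤ 8: [(11,8) (11,6) (82/5,6) (83/5,8)]
5. Canonical ring: [(11,6) (82/5,6) (83/5,8) (11,8)]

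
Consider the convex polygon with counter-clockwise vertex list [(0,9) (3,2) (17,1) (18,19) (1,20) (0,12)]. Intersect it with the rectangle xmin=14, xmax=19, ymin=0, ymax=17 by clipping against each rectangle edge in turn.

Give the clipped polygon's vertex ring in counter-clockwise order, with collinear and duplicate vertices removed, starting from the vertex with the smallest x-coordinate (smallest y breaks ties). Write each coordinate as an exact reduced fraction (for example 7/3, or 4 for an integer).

Clipped polygon: [(14,17/14) (17,1) (161/9,17) (14,17)]

1. After x ≥ 14: [(14,17/14) (17,1) (18,19) (14,327/17)]
2. After x ≤ 19: [(14,17/14) (17,1) (18,19) (14,327/17)]
3. After y ≥ 0: [(14,17/14) (17,1) (18,19) (14,327/17)]
4. After y ≤ 17: [(14,17) (14,17/14) (17,1) (161/9,17)]
5. Canonical ring: [(14,17/14) (17,1) (161/9,17) (14,17)]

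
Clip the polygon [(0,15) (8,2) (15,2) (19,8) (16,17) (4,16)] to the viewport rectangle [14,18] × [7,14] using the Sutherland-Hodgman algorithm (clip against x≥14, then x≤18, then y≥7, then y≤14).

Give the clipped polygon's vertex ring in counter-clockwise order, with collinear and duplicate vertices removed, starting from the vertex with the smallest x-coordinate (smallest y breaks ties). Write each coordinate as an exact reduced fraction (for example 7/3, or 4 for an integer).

1. After x ≥ 14: [(14,2) (15,2) (19,8) (16,17) (14,101/6)]
2. After x ≤ 18: [(14,2) (15,2) (18,13/2) (18,11) (16,17) (14,101/6)]
3. After y ≥ 7: [(14,7) (18,7) (18,11) (16,17) (14,101/6)]
4. After y ≤ 14: [(14,14) (14,7) (18,7) (18,11) (17,14)]
5. Canonical ring: [(14,7) (18,7) (18,11) (17,14) (14,14)]

Clipped polygon: [(14,7) (18,7) (18,11) (17,14) (14,14)]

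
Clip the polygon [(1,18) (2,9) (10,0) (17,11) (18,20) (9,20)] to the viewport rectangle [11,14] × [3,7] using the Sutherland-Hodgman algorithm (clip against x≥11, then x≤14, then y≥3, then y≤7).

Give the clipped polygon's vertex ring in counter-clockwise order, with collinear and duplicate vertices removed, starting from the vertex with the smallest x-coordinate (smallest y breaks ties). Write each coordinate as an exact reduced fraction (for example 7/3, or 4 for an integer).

1. After x ≥ 11: [(11,11/7) (17,11) (18,20) (11,20)]
2. After x ≤ 14: [(11,11/7) (14,44/7) (14,20) (11,20)]
3. After y ≥ 3: [(11,3) (131/11,3) (14,44/7) (14,20) (11,20)]
4. After y ≤ 7: [(11,7) (11,3) (131/11,3) (14,44/7) (14,7)]
5. Canonical ring: [(11,3) (131/11,3) (14,44/7) (14,7) (11,7)]

Clipped polygon: [(11,3) (131/11,3) (14,44/7) (14,7) (11,7)]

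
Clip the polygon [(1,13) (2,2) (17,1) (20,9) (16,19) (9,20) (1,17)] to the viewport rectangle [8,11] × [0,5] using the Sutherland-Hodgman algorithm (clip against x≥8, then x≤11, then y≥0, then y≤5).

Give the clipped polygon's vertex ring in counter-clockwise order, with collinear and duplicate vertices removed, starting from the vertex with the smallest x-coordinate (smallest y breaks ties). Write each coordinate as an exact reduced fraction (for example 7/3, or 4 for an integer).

Clipped polygon: [(8,8/5) (11,7/5) (11,5) (8,5)]

1. After x ≥ 8: [(8,8/5) (17,1) (20,9) (16,19) (9,20) (8,157/8)]
2. After x ≤ 11: [(8,8/5) (11,7/5) (11,138/7) (9,20) (8,157/8)]
3. After y ≥ 0: [(8,8/5) (11,7/5) (11,138/7) (9,20) (8,157/8)]
4. After y ≤ 5: [(8,5) (8,8/5) (11,7/5) (11,5)]
5. Canonical ring: [(8,8/5) (11,7/5) (11,5) (8,5)]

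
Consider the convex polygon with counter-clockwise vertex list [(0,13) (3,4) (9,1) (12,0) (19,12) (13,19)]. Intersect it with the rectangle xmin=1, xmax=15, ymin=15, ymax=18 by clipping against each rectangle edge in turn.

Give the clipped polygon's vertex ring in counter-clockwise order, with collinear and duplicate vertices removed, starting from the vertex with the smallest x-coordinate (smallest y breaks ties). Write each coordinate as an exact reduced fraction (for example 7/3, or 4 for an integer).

1. After x ≥ 1: [(1,175/13) (1,10) (3,4) (9,1) (12,0) (19,12) (13,19)]
2. After x ≤ 15: [(1,175/13) (1,10) (3,4) (9,1) (12,0) (15,36/7) (15,50/3) (13,19)]
3. After y ≥ 15: [(13/3,15) (15,15) (15,50/3) (13,19)]
4. After y ≤ 18: [(65/6,18) (13/3,15) (15,15) (15,50/3) (97/7,18)]
5. Canonical ring: [(13/3,15) (15,15) (15,50/3) (97/7,18) (65/6,18)]

Clipped polygon: [(13/3,15) (15,15) (15,50/3) (97/7,18) (65/6,18)]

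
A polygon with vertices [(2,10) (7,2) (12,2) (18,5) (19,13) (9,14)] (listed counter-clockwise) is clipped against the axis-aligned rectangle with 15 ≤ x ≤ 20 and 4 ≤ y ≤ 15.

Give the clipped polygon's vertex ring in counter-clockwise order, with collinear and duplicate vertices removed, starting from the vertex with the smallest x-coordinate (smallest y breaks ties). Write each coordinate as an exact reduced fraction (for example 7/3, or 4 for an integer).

Clipped polygon: [(15,4) (16,4) (18,5) (19,13) (15,67/5)]

1. After x ≥ 15: [(15,7/2) (18,5) (19,13) (15,67/5)]
2. After x ≤ 20: [(15,7/2) (18,5) (19,13) (15,67/5)]
3. After y ≥ 4: [(15,4) (16,4) (18,5) (19,13) (15,67/5)]
4. After y ≤ 15: [(15,4) (16,4) (18,5) (19,13) (15,67/5)]
5. Canonical ring: [(15,4) (16,4) (18,5) (19,13) (15,67/5)]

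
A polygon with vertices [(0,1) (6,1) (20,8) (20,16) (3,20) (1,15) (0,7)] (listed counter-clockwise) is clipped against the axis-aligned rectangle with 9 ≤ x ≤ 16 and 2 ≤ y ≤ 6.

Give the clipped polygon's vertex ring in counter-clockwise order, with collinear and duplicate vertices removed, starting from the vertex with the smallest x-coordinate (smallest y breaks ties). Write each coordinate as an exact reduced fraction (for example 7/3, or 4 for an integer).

Clipped polygon: [(9,5/2) (16,6) (9,6)]

1. After x ≥ 9: [(9,5/2) (20,8) (20,16) (9,316/17)]
2. After x ≤ 16: [(9,5/2) (16,6) (16,288/17) (9,316/17)]
3. After y ≥ 2: [(9,5/2) (16,6) (16,288/17) (9,316/17)]
4. After y ≤ 6: [(9,6) (9,5/2) (16,6) (16,6)]
5. Canonical ring: [(9,5/2) (16,6) (9,6)]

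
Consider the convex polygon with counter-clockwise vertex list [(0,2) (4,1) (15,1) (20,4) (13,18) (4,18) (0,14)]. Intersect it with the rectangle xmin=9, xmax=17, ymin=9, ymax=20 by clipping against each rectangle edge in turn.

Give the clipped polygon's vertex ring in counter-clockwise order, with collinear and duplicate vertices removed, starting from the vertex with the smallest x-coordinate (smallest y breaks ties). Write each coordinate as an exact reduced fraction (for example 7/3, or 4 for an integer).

1. After x ≥ 9: [(9,1) (15,1) (20,4) (13,18) (9,18)]
2. After x ≤ 17: [(9,1) (15,1) (17,11/5) (17,10) (13,18) (9,18)]
3. After y ≥ 9: [(9,9) (17,9) (17,10) (13,18) (9,18)]
4. After y ≤ 20: [(9,9) (17,9) (17,10) (13,18) (9,18)]
5. Canonical ring: [(9,9) (17,9) (17,10) (13,18) (9,18)]

Clipped polygon: [(9,9) (17,9) (17,10) (13,18) (9,18)]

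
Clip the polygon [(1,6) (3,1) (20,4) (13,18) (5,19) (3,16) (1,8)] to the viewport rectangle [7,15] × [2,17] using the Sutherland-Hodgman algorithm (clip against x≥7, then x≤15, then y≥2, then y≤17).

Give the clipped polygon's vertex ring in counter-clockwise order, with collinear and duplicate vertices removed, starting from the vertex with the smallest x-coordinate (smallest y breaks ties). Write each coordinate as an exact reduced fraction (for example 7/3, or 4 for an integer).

1. After x ≥ 7: [(7,29/17) (20,4) (13,18) (7,75/4)]
2. After x ≤ 15: [(7,29/17) (15,53/17) (15,14) (13,18) (7,75/4)]
3. After y ≥ 2: [(7,2) (26/3,2) (15,53/17) (15,14) (13,18) (7,75/4)]
4. After y ≤ 17: [(7,17) (7,2) (26/3,2) (15,53/17) (15,14) (27/2,17)]
5. Canonical ring: [(7,2) (26/3,2) (15,53/17) (15,14) (27/2,17) (7,17)]

Clipped polygon: [(7,2) (26/3,2) (15,53/17) (15,14) (27/2,17) (7,17)]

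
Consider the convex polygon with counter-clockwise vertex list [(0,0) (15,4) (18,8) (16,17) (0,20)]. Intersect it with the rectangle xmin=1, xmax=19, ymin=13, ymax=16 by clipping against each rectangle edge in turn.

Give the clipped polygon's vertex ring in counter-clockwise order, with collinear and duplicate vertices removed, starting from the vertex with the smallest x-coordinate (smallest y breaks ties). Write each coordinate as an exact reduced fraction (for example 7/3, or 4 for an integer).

1. After x ≥ 1: [(1,4/15) (15,4) (18,8) (16,17) (1,317/16)]
2. After x ≤ 19: [(1,4/15) (15,4) (18,8) (16,17) (1,317/16)]
3. After y ≥ 13: [(1,13) (152/9,13) (16,17) (1,317/16)]
4. After y ≤ 16: [(1,16) (1,13) (152/9,13) (146/9,16)]
5. Canonical ring: [(1,13) (152/9,13) (146/9,16) (1,16)]

Clipped polygon: [(1,13) (152/9,13) (146/9,16) (1,16)]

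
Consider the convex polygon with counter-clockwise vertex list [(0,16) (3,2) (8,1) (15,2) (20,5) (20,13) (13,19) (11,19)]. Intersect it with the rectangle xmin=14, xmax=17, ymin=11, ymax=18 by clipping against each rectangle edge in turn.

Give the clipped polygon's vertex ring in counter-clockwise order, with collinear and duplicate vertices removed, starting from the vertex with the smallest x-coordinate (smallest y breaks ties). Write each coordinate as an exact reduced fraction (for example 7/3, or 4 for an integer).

Clipped polygon: [(14,11) (17,11) (17,109/7) (85/6,18) (14,18)]

1. After x ≥ 14: [(14,13/7) (15,2) (20,5) (20,13) (14,127/7)]
2. After x ≤ 17: [(14,13/7) (15,2) (17,16/5) (17,109/7) (14,127/7)]
3. After y ≥ 11: [(14,11) (17,11) (17,109/7) (14,127/7)]
4. After y ≤ 18: [(14,18) (14,11) (17,11) (17,109/7) (85/6,18)]
5. Canonical ring: [(14,11) (17,11) (17,109/7) (85/6,18) (14,18)]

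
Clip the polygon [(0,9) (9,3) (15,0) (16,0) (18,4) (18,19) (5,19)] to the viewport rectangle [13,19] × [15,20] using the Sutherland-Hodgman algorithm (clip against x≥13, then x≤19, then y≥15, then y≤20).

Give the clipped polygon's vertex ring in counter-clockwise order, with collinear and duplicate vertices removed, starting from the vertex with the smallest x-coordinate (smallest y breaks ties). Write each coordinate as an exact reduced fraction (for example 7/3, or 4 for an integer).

Clipped polygon: [(13,15) (18,15) (18,19) (13,19)]

1. After x ≥ 13: [(13,1) (15,0) (16,0) (18,4) (18,19) (13,19)]
2. After x ≤ 19: [(13,1) (15,0) (16,0) (18,4) (18,19) (13,19)]
3. After y ≥ 15: [(13,15) (18,15) (18,19) (13,19)]
4. After y ≤ 20: [(13,15) (18,15) (18,19) (13,19)]
5. Canonical ring: [(13,15) (18,15) (18,19) (13,19)]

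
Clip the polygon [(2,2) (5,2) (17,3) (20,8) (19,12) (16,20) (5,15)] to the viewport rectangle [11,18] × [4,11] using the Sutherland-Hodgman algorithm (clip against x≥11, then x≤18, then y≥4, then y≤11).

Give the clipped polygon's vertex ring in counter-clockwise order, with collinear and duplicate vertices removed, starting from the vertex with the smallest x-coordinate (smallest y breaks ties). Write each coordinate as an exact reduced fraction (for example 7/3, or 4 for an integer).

1. After x ≥ 11: [(11,5/2) (17,3) (20,8) (19,12) (16,20) (11,195/11)]
2. After x ≤ 18: [(11,5/2) (17,3) (18,14/3) (18,44/3) (16,20) (11,195/11)]
3. After y ≥ 4: [(11,4) (88/5,4) (18,14/3) (18,44/3) (16,20) (11,195/11)]
4. After y ≤ 11: [(11,11) (11,4) (88/5,4) (18,14/3) (18,11)]
5. Canonical ring: [(11,4) (88/5,4) (18,14/3) (18,11) (11,11)]

Clipped polygon: [(11,4) (88/5,4) (18,14/3) (18,11) (11,11)]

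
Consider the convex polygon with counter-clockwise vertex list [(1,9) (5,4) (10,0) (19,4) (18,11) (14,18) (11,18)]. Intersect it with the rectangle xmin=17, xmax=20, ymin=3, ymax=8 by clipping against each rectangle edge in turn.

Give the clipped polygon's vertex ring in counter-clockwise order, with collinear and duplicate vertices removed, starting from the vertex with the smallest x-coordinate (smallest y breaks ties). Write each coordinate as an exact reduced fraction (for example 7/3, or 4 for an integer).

Clipped polygon: [(17,28/9) (19,4) (129/7,8) (17,8)]

1. After x ≥ 17: [(17,28/9) (19,4) (18,11) (17,51/4)]
2. After x ≤ 20: [(17,28/9) (19,4) (18,11) (17,51/4)]
3. After y ≥ 3: [(17,28/9) (19,4) (18,11) (17,51/4)]
4. After y ≤ 8: [(17,8) (17,28/9) (19,4) (129/7,8)]
5. Canonical ring: [(17,28/9) (19,4) (129/7,8) (17,8)]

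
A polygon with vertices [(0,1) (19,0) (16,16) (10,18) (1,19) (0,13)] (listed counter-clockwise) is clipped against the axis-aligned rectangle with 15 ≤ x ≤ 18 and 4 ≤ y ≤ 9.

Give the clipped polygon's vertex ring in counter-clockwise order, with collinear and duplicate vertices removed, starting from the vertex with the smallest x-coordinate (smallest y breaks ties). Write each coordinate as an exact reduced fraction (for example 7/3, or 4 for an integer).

Clipped polygon: [(15,4) (18,4) (18,16/3) (277/16,9) (15,9)]

1. After x ≥ 15: [(15,4/19) (19,0) (16,16) (15,49/3)]
2. After x ≤ 18: [(15,4/19) (18,1/19) (18,16/3) (16,16) (15,49/3)]
3. After y ≥ 4: [(15,4) (18,4) (18,16/3) (16,16) (15,49/3)]
4. After y ≤ 9: [(15,9) (15,4) (18,4) (18,16/3) (277/16,9)]
5. Canonical ring: [(15,4) (18,4) (18,16/3) (277/16,9) (15,9)]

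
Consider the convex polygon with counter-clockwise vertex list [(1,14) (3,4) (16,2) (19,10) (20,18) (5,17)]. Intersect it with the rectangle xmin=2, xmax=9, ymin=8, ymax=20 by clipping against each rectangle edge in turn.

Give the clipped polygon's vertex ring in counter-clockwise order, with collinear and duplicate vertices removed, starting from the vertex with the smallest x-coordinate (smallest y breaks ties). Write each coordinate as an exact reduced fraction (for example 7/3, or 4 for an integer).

Clipped polygon: [(2,9) (11/5,8) (9,8) (9,259/15) (5,17) (2,59/4)]

1. After x ≥ 2: [(2,59/4) (2,9) (3,4) (16,2) (19,10) (20,18) (5,17)]
2. After x ≤ 9: [(2,59/4) (2,9) (3,4) (9,40/13) (9,259/15) (5,17)]
3. After y ≥ 8: [(2,59/4) (2,9) (11/5,8) (9,8) (9,259/15) (5,17)]
4. After y ≤ 20: [(2,59/4) (2,9) (11/5,8) (9,8) (9,259/15) (5,17)]
5. Canonical ring: [(2,9) (11/5,8) (9,8) (9,259/15) (5,17) (2,59/4)]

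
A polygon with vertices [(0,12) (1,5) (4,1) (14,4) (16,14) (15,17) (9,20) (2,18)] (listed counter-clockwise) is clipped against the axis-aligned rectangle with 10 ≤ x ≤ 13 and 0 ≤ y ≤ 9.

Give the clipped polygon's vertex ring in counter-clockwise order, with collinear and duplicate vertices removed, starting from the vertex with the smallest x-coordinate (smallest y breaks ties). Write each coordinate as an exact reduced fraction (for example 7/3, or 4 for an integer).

Clipped polygon: [(10,14/5) (13,37/10) (13,9) (10,9)]

1. After x ≥ 10: [(10,14/5) (14,4) (16,14) (15,17) (10,39/2)]
2. After x ≤ 13: [(10,14/5) (13,37/10) (13,18) (10,39/2)]
3. After y ≥ 0: [(10,14/5) (13,37/10) (13,18) (10,39/2)]
4. After y ≤ 9: [(10,9) (10,14/5) (13,37/10) (13,9)]
5. Canonical ring: [(10,14/5) (13,37/10) (13,9) (10,9)]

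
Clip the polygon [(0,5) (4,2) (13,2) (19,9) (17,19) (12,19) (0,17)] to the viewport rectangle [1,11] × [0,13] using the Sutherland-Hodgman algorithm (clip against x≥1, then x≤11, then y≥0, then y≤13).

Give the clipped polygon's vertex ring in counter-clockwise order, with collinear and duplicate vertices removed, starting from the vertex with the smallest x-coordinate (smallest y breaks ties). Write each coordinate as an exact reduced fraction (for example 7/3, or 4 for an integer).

Clipped polygon: [(1,17/4) (4,2) (11,2) (11,13) (1,13)]

1. After x ≥ 1: [(1,17/4) (4,2) (13,2) (19,9) (17,19) (12,19) (1,103/6)]
2. After x ≤ 11: [(1,17/4) (4,2) (11,2) (11,113/6) (1,103/6)]
3. After y ≥ 0: [(1,17/4) (4,2) (11,2) (11,113/6) (1,103/6)]
4. After y ≤ 13: [(1,13) (1,17/4) (4,2) (11,2) (11,13)]
5. Canonical ring: [(1,17/4) (4,2) (11,2) (11,13) (1,13)]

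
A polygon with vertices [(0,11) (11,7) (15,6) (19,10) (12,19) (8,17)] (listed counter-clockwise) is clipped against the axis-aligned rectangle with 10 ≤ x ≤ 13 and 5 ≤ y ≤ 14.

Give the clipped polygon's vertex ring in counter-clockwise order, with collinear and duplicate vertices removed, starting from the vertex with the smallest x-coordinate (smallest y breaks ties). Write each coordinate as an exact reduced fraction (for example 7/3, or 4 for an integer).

Clipped polygon: [(10,81/11) (11,7) (13,13/2) (13,14) (10,14)]

1. After x ≥ 10: [(10,81/11) (11,7) (15,6) (19,10) (12,19) (10,18)]
2. After x ≤ 13: [(10,81/11) (11,7) (13,13/2) (13,124/7) (12,19) (10,18)]
3. After y ≥ 5: [(10,81/11) (11,7) (13,13/2) (13,124/7) (12,19) (10,18)]
4. After y ≤ 14: [(10,14) (10,81/11) (11,7) (13,13/2) (13,14)]
5. Canonical ring: [(10,81/11) (11,7) (13,13/2) (13,14) (10,14)]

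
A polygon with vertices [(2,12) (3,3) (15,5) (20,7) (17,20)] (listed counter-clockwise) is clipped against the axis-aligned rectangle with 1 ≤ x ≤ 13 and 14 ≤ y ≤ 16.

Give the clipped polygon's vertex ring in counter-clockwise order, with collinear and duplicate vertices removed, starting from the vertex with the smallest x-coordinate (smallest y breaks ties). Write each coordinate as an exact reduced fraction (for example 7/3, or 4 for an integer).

Clipped polygon: [(23/4,14) (13,14) (13,16) (19/2,16)]

1. After x ≥ 1: [(2,12) (3,3) (15,5) (20,7) (17,20)]
2. After x ≤ 13: [(13,268/15) (2,12) (3,3) (13,14/3)]
3. After y ≥ 14: [(13,14) (13,268/15) (23/4,14)]
4. After y ≤ 16: [(13,14) (13,16) (19/2,16) (23/4,14)]
5. Canonical ring: [(23/4,14) (13,14) (13,16) (19/2,16)]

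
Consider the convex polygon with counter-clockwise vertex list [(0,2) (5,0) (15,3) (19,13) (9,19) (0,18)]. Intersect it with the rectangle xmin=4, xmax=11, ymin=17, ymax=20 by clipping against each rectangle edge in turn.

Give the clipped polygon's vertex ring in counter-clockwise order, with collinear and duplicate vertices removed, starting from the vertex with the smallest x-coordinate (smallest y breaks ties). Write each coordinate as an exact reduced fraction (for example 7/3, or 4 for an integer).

1. After x ≥ 4: [(4,2/5) (5,0) (15,3) (19,13) (9,19) (4,166/9)]
2. After x ≤ 11: [(4,2/5) (5,0) (11,9/5) (11,89/5) (9,19) (4,166/9)]
3. After y ≥ 17: [(4,17) (11,17) (11,89/5) (9,19) (4,166/9)]
4. After y ≤ 20: [(4,17) (11,17) (11,89/5) (9,19) (4,166/9)]
5. Canonical ring: [(4,17) (11,17) (11,89/5) (9,19) (4,166/9)]

Clipped polygon: [(4,17) (11,17) (11,89/5) (9,19) (4,166/9)]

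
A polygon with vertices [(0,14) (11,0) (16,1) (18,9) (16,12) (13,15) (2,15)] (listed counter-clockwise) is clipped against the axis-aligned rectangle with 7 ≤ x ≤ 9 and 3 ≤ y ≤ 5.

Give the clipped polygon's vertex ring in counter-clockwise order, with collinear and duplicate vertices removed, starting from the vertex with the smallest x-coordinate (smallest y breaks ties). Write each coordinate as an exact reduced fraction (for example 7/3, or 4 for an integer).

1. After x ≥ 7: [(7,56/11) (11,0) (16,1) (18,9) (16,12) (13,15) (7,15)]
2. After x ≤ 9: [(7,56/11) (9,28/11) (9,15) (7,15)]
3. After y ≥ 3: [(7,56/11) (121/14,3) (9,3) (9,15) (7,15)]
4. After y ≤ 5: [(99/14,5) (121/14,3) (9,3) (9,5)]
5. Canonical ring: [(99/14,5) (121/14,3) (9,3) (9,5)]

Clipped polygon: [(99/14,5) (121/14,3) (9,3) (9,5)]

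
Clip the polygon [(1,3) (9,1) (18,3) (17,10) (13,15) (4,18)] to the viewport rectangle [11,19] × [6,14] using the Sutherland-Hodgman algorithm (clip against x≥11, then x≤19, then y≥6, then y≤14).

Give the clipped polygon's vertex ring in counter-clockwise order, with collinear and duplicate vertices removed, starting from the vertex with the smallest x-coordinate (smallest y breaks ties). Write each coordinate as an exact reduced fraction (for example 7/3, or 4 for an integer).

1. After x ≥ 11: [(11,13/9) (18,3) (17,10) (13,15) (11,47/3)]
2. After x ≤ 19: [(11,13/9) (18,3) (17,10) (13,15) (11,47/3)]
3. After y ≥ 6: [(11,6) (123/7,6) (17,10) (13,15) (11,47/3)]
4. After y ≤ 14: [(11,14) (11,6) (123/7,6) (17,10) (69/5,14)]
5. Canonical ring: [(11,6) (123/7,6) (17,10) (69/5,14) (11,14)]

Clipped polygon: [(11,6) (123/7,6) (17,10) (69/5,14) (11,14)]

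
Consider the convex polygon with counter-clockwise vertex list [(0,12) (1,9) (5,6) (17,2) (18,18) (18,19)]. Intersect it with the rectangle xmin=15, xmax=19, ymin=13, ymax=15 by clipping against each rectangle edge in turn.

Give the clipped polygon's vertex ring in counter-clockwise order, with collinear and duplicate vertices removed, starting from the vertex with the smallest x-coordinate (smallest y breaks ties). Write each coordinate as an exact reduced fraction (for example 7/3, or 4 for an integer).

1. After x ≥ 15: [(15,107/6) (15,8/3) (17,2) (18,18) (18,19)]
2. After x ≤ 19: [(15,107/6) (15,8/3) (17,2) (18,18) (18,19)]
3. After y ≥ 13: [(15,107/6) (15,13) (283/16,13) (18,18) (18,19)]
4. After y ≤ 15: [(15,15) (15,13) (283/16,13) (285/16,15)]
5. Canonical ring: [(15,13) (283/16,13) (285/16,15) (15,15)]

Clipped polygon: [(15,13) (283/16,13) (285/16,15) (15,15)]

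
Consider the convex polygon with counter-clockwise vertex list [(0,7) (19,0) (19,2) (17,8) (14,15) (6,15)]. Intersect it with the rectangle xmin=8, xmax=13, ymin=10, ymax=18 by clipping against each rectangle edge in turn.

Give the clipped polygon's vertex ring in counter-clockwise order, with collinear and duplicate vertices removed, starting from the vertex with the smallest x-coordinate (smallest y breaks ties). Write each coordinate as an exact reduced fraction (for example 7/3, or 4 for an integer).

Clipped polygon: [(8,10) (13,10) (13,15) (8,15)]

1. After x ≥ 8: [(8,77/19) (19,0) (19,2) (17,8) (14,15) (8,15)]
2. After x ≤ 13: [(8,77/19) (13,42/19) (13,15) (8,15)]
3. After y ≥ 10: [(8,10) (13,10) (13,15) (8,15)]
4. After y ≤ 18: [(8,10) (13,10) (13,15) (8,15)]
5. Canonical ring: [(8,10) (13,10) (13,15) (8,15)]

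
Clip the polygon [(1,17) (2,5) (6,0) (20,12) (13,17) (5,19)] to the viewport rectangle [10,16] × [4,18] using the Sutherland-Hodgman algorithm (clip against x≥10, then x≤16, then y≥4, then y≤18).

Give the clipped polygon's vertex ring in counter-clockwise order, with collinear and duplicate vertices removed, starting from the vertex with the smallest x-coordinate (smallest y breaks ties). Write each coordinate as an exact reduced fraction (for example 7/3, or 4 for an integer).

Clipped polygon: [(10,4) (32/3,4) (16,60/7) (16,104/7) (13,17) (10,71/4)]

1. After x ≥ 10: [(10,24/7) (20,12) (13,17) (10,71/4)]
2. After x ≤ 16: [(10,24/7) (16,60/7) (16,104/7) (13,17) (10,71/4)]
3. After y ≥ 4: [(10,4) (32/3,4) (16,60/7) (16,104/7) (13,17) (10,71/4)]
4. After y ≤ 18: [(10,4) (32/3,4) (16,60/7) (16,104/7) (13,17) (10,71/4)]
5. Canonical ring: [(10,4) (32/3,4) (16,60/7) (16,104/7) (13,17) (10,71/4)]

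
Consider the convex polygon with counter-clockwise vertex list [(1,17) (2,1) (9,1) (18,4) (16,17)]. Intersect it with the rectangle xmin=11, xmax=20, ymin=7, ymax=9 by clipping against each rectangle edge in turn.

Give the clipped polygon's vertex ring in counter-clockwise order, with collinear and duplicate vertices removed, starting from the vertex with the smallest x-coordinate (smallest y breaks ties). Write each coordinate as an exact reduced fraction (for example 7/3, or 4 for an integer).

Clipped polygon: [(11,7) (228/13,7) (224/13,9) (11,9)]

1. After x ≥ 11: [(11,17) (11,5/3) (18,4) (16,17)]
2. After x ≤ 20: [(11,17) (11,5/3) (18,4) (16,17)]
3. After y ≥ 7: [(11,17) (11,7) (228/13,7) (16,17)]
4. After y ≤ 9: [(11,9) (11,7) (228/13,7) (224/13,9)]
5. Canonical ring: [(11,7) (228/13,7) (224/13,9) (11,9)]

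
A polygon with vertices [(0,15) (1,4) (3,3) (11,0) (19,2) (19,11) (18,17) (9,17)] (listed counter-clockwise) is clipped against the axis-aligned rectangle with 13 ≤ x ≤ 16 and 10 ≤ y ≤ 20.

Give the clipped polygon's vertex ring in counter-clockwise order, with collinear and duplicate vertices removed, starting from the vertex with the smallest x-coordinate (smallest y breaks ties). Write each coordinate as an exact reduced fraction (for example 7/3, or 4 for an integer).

1. After x ≥ 13: [(13,1/2) (19,2) (19,11) (18,17) (13,17)]
2. After x ≤ 16: [(13,1/2) (16,5/4) (16,17) (13,17)]
3. After y ≥ 10: [(13,10) (16,10) (16,17) (13,17)]
4. After y ≤ 20: [(13,10) (16,10) (16,17) (13,17)]
5. Canonical ring: [(13,10) (16,10) (16,17) (13,17)]

Clipped polygon: [(13,10) (16,10) (16,17) (13,17)]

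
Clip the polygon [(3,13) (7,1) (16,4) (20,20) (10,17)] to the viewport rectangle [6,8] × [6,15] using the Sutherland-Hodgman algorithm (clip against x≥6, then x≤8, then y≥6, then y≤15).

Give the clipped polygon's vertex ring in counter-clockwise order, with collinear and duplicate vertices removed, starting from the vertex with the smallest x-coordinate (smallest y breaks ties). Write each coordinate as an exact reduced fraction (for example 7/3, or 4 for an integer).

1. After x ≥ 6: [(6,103/7) (6,4) (7,1) (16,4) (20,20) (10,17)]
2. After x ≤ 8: [(8,111/7) (6,103/7) (6,4) (7,1) (8,4/3)]
3. After y ≥ 6: [(8,6) (8,111/7) (6,103/7) (6,6)]
4. After y ≤ 15: [(8,6) (8,15) (13/2,15) (6,103/7) (6,6)]
5. Canonical ring: [(6,6) (8,6) (8,15) (13/2,15) (6,103/7)]

Clipped polygon: [(6,6) (8,6) (8,15) (13/2,15) (6,103/7)]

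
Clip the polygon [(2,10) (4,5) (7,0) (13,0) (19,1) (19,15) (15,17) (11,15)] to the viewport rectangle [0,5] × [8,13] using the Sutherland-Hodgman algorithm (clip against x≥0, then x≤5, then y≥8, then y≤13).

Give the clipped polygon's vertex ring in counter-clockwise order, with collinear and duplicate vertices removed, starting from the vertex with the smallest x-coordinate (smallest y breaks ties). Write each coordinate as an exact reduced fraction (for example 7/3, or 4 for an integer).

Clipped polygon: [(2,10) (14/5,8) (5,8) (5,35/3)]

1. After x ≥ 0: [(2,10) (4,5) (7,0) (13,0) (19,1) (19,15) (15,17) (11,15)]
2. After x ≤ 5: [(5,35/3) (2,10) (4,5) (5,10/3)]
3. After y ≥ 8: [(5,8) (5,35/3) (2,10) (14/5,8)]
4. After y ≤ 13: [(5,8) (5,35/3) (2,10) (14/5,8)]
5. Canonical ring: [(2,10) (14/5,8) (5,8) (5,35/3)]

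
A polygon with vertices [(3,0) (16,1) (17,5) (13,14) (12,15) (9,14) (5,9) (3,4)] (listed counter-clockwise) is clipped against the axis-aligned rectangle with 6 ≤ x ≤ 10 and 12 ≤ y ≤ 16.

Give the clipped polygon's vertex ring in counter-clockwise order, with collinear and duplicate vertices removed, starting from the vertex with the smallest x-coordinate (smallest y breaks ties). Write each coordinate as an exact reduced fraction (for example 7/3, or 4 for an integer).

1. After x ≥ 6: [(6,3/13) (16,1) (17,5) (13,14) (12,15) (9,14) (6,41/4)]
2. After x ≤ 10: [(6,3/13) (10,7/13) (10,43/3) (9,14) (6,41/4)]
3. After y ≥ 12: [(10,12) (10,43/3) (9,14) (37/5,12)]
4. After y ≤ 16: [(10,12) (10,43/3) (9,14) (37/5,12)]
5. Canonical ring: [(37/5,12) (10,12) (10,43/3) (9,14)]

Clipped polygon: [(37/5,12) (10,12) (10,43/3) (9,14)]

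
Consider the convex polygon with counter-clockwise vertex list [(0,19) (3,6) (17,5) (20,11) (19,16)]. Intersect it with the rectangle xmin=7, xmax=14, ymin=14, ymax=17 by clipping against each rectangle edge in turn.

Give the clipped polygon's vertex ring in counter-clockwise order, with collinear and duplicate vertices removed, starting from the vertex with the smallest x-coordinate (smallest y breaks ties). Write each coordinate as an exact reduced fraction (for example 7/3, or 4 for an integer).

Clipped polygon: [(7,14) (14,14) (14,319/19) (38/3,17) (7,17)]

1. After x ≥ 7: [(7,340/19) (7,40/7) (17,5) (20,11) (19,16)]
2. After x ≤ 14: [(14,319/19) (7,340/19) (7,40/7) (14,73/14)]
3. After y ≥ 14: [(14,14) (14,319/19) (7,340/19) (7,14)]
4. After y ≤ 17: [(14,14) (14,319/19) (38/3,17) (7,17) (7,14)]
5. Canonical ring: [(7,14) (14,14) (14,319/19) (38/3,17) (7,17)]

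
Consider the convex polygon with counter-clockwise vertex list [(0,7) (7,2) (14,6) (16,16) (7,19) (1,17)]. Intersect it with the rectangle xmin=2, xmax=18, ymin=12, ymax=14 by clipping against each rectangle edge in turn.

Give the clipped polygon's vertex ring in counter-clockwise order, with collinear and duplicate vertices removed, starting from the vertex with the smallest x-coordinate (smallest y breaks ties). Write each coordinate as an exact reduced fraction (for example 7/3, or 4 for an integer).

1. After x ≥ 2: [(2,39/7) (7,2) (14,6) (16,16) (7,19) (2,52/3)]
2. After x ≤ 18: [(2,39/7) (7,2) (14,6) (16,16) (7,19) (2,52/3)]
3. After y ≥ 12: [(2,12) (76/5,12) (16,16) (7,19) (2,52/3)]
4. After y ≤ 14: [(2,14) (2,12) (76/5,12) (78/5,14)]
5. Canonical ring: [(2,12) (76/5,12) (78/5,14) (2,14)]

Clipped polygon: [(2,12) (76/5,12) (78/5,14) (2,14)]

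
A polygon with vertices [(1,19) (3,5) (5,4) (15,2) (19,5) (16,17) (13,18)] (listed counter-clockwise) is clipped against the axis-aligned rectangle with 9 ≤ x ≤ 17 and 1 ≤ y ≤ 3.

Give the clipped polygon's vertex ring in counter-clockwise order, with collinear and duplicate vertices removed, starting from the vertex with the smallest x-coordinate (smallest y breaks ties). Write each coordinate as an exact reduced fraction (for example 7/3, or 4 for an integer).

Clipped polygon: [(10,3) (15,2) (49/3,3)]

1. After x ≥ 9: [(9,55/3) (9,16/5) (15,2) (19,5) (16,17) (13,18)]
2. After x ≤ 17: [(9,55/3) (9,16/5) (15,2) (17,7/2) (17,13) (16,17) (13,18)]
3. After y ≥ 1: [(9,55/3) (9,16/5) (15,2) (17,7/2) (17,13) (16,17) (13,18)]
4. After y ≤ 3: [(10,3) (15,2) (49/3,3)]
5. Canonical ring: [(10,3) (15,2) (49/3,3)]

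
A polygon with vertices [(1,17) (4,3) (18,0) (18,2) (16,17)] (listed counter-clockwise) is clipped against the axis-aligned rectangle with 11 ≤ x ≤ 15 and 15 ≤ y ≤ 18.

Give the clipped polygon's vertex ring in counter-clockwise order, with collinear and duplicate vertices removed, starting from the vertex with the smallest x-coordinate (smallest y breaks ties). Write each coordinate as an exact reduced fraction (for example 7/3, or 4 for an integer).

1. After x ≥ 11: [(11,17) (11,3/2) (18,0) (18,2) (16,17)]
2. After x ≤ 15: [(15,17) (11,17) (11,3/2) (15,9/14)]
3. After y ≥ 15: [(15,15) (15,17) (11,17) (11,15)]
4. After y ≤ 18: [(15,15) (15,17) (11,17) (11,15)]
5. Canonical ring: [(11,15) (15,15) (15,17) (11,17)]

Clipped polygon: [(11,15) (15,15) (15,17) (11,17)]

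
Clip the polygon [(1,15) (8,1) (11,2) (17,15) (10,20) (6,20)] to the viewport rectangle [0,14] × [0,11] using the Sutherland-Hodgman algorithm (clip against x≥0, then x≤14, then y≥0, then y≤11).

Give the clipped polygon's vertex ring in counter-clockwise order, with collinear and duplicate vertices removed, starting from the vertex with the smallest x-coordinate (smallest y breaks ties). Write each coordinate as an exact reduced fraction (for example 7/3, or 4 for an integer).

1. After x ≥ 0: [(1,15) (8,1) (11,2) (17,15) (10,20) (6,20)]
2. After x ≤ 14: [(1,15) (8,1) (11,2) (14,17/2) (14,120/7) (10,20) (6,20)]
3. After y ≥ 0: [(1,15) (8,1) (11,2) (14,17/2) (14,120/7) (10,20) (6,20)]
4. After y ≤ 11: [(3,11) (8,1) (11,2) (14,17/2) (14,11)]
5. Canonical ring: [(3,11) (8,1) (11,2) (14,17/2) (14,11)]

Clipped polygon: [(3,11) (8,1) (11,2) (14,17/2) (14,11)]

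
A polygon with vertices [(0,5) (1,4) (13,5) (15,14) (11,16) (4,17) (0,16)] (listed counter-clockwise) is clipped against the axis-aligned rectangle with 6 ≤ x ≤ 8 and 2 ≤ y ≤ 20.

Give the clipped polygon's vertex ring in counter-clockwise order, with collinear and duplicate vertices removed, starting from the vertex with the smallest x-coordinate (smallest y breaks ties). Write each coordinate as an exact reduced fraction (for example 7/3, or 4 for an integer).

Clipped polygon: [(6,53/12) (8,55/12) (8,115/7) (6,117/7)]

1. After x ≥ 6: [(6,53/12) (13,5) (15,14) (11,16) (6,117/7)]
2. After x ≤ 8: [(6,53/12) (8,55/12) (8,115/7) (6,117/7)]
3. After y ≥ 2: [(6,53/12) (8,55/12) (8,115/7) (6,117/7)]
4. After y ≤ 20: [(6,53/12) (8,55/12) (8,115/7) (6,117/7)]
5. Canonical ring: [(6,53/12) (8,55/12) (8,115/7) (6,117/7)]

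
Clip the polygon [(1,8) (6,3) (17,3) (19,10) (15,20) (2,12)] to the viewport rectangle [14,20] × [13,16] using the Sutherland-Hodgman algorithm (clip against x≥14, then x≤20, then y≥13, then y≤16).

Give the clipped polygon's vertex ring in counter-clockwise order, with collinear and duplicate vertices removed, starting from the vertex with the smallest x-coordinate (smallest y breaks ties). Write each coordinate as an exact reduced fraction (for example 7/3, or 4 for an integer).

1. After x ≥ 14: [(14,3) (17,3) (19,10) (15,20) (14,252/13)]
2. After x ≤ 20: [(14,3) (17,3) (19,10) (15,20) (14,252/13)]
3. After y ≥ 13: [(14,13) (89/5,13) (15,20) (14,252/13)]
4. After y ≤ 16: [(14,16) (14,13) (89/5,13) (83/5,16)]
5. Canonical ring: [(14,13) (89/5,13) (83/5,16) (14,16)]

Clipped polygon: [(14,13) (89/5,13) (83/5,16) (14,16)]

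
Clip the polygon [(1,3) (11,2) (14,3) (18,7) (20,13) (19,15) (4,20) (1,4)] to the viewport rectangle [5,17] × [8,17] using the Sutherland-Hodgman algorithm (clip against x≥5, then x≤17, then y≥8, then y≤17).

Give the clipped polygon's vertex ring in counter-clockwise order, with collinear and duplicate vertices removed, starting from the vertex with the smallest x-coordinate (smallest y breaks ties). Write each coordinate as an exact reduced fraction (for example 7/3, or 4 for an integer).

1. After x ≥ 5: [(5,13/5) (11,2) (14,3) (18,7) (20,13) (19,15) (5,59/3)]
2. After x ≤ 17: [(5,13/5) (11,2) (14,3) (17,6) (17,47/3) (5,59/3)]
3. After y ≥ 8: [(5,8) (17,8) (17,47/3) (5,59/3)]
4. After y ≤ 17: [(5,17) (5,8) (17,8) (17,47/3) (13,17)]
5. Canonical ring: [(5,8) (17,8) (17,47/3) (13,17) (5,17)]

Clipped polygon: [(5,8) (17,8) (17,47/3) (13,17) (5,17)]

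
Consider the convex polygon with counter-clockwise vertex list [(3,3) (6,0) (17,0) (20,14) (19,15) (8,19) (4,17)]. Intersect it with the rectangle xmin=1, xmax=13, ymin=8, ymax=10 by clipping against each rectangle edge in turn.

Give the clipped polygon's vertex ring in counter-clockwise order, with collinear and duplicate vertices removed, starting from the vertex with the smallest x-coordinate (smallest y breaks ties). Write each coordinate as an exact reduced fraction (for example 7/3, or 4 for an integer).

1. After x ≥ 1: [(3,3) (6,0) (17,0) (20,14) (19,15) (8,19) (4,17)]
2. After x ≤ 13: [(3,3) (6,0) (13,0) (13,189/11) (8,19) (4,17)]
3. After y ≥ 8: [(47/14,8) (13,8) (13,189/11) (8,19) (4,17)]
4. After y ≤ 10: [(7/2,10) (47/14,8) (13,8) (13,10)]
5. Canonical ring: [(47/14,8) (13,8) (13,10) (7/2,10)]

Clipped polygon: [(47/14,8) (13,8) (13,10) (7/2,10)]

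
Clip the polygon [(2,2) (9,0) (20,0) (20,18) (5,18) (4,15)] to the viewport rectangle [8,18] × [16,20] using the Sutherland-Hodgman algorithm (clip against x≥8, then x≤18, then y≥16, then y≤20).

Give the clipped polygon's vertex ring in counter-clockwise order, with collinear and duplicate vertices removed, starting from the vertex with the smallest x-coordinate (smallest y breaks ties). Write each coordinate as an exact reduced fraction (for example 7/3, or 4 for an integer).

Clipped polygon: [(8,16) (18,16) (18,18) (8,18)]

1. After x ≥ 8: [(8,2/7) (9,0) (20,0) (20,18) (8,18)]
2. After x ≤ 18: [(8,2/7) (9,0) (18,0) (18,18) (8,18)]
3. After y ≥ 16: [(8,16) (18,16) (18,18) (8,18)]
4. After y ≤ 20: [(8,16) (18,16) (18,18) (8,18)]
5. Canonical ring: [(8,16) (18,16) (18,18) (8,18)]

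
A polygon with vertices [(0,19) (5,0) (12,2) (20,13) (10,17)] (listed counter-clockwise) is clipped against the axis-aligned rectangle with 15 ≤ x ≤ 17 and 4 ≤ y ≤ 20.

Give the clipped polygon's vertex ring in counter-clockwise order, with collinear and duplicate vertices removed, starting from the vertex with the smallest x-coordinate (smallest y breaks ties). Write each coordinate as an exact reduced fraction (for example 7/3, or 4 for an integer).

1. After x ≥ 15: [(15,49/8) (20,13) (15,15)]
2. After x ≤ 17: [(15,49/8) (17,71/8) (17,71/5) (15,15)]
3. After y ≥ 4: [(15,49/8) (17,71/8) (17,71/5) (15,15)]
4. After y ≤ 20: [(15,49/8) (17,71/8) (17,71/5) (15,15)]
5. Canonical ring: [(15,49/8) (17,71/8) (17,71/5) (15,15)]

Clipped polygon: [(15,49/8) (17,71/8) (17,71/5) (15,15)]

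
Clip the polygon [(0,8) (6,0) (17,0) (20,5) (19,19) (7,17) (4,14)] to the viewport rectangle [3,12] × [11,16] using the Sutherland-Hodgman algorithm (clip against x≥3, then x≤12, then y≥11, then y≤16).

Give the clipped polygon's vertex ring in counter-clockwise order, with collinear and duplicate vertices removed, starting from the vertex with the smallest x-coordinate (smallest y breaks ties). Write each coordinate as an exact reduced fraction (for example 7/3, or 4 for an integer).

1. After x ≥ 3: [(3,25/2) (3,4) (6,0) (17,0) (20,5) (19,19) (7,17) (4,14)]
2. After x ≤ 12: [(3,25/2) (3,4) (6,0) (12,0) (12,107/6) (7,17) (4,14)]
3. After y ≥ 11: [(3,25/2) (3,11) (12,11) (12,107/6) (7,17) (4,14)]
4. After y ≤ 16: [(3,25/2) (3,11) (12,11) (12,16) (6,16) (4,14)]
5. Canonical ring: [(3,11) (12,11) (12,16) (6,16) (4,14) (3,25/2)]

Clipped polygon: [(3,11) (12,11) (12,16) (6,16) (4,14) (3,25/2)]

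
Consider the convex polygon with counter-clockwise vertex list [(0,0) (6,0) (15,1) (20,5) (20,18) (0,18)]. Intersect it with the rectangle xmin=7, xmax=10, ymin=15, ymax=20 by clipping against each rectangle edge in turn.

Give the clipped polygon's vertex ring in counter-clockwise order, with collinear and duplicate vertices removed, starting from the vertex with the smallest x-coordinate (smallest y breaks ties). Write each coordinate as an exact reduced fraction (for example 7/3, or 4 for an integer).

Clipped polygon: [(7,15) (10,15) (10,18) (7,18)]

1. After x ≥ 7: [(7,1/9) (15,1) (20,5) (20,18) (7,18)]
2. After x ≤ 10: [(7,1/9) (10,4/9) (10,18) (7,18)]
3. After y ≥ 15: [(7,15) (10,15) (10,18) (7,18)]
4. After y ≤ 20: [(7,15) (10,15) (10,18) (7,18)]
5. Canonical ring: [(7,15) (10,15) (10,18) (7,18)]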